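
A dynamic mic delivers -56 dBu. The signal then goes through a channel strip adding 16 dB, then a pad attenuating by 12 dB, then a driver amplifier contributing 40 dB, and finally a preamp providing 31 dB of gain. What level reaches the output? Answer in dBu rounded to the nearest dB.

Cascaded gains and losses add directly in dB.
-56 + 16 − 12 + 40 + 31 = +19 dBu.

+19 dBu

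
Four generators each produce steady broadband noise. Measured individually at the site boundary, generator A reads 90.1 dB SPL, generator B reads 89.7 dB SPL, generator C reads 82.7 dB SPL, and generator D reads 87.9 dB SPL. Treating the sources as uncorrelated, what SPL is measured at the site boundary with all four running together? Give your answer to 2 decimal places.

94.41 dB SPL

Incoherent sources sum as intensities:
L_total = 10·log₁₀(10^(90.1/10) + 10^(89.7/10) + 10^(82.7/10) + 10^(87.9/10)) = 10·log₁₀(2759000000) = 94.41 dB SPL.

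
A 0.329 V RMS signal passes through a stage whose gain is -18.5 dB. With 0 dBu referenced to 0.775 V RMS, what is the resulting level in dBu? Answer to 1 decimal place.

-25.9 dBu

Input level: 20·log₁₀(0.329/0.775) = -7.44 dBu.
Output: -7.44 − 18.5 = -25.9 dBu.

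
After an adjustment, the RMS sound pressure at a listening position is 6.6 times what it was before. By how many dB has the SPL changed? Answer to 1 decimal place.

16.4 dB

SPL change from a pressure ratio uses the 20·log₁₀ form:
20·log₁₀(6.6) = 16.4 dB.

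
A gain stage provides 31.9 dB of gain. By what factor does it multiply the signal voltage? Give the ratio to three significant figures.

Voltage ratio = 10^(dB/20).
10^(31.9/20) = 10^(1.595) = 39.4.

39.4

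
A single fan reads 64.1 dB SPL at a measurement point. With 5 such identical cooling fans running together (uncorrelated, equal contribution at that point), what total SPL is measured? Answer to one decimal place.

5 equal incoherent sources raise the level by 10·log₁₀(5) = 6.99 dB.
L_total = 64.1 + 6.99 = 71.1 dB SPL.

71.1 dB SPL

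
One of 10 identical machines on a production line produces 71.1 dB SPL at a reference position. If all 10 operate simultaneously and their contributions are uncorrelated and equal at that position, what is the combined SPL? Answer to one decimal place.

81.1 dB SPL

10 equal incoherent sources raise the level by 10·log₁₀(10) = 10.00 dB.
L_total = 71.1 + 10.00 = 81.1 dB SPL.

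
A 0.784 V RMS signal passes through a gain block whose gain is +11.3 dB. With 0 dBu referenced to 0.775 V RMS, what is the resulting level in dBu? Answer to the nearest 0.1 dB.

+11.4 dBu

Input level: 20·log₁₀(0.784/0.775) = 0.10 dBu.
Output: 0.10 + 11.3 = +11.4 dBu.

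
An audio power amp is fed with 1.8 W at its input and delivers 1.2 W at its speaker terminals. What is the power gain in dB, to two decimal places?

-1.76 dB

Power is a power quantity, so gain = 10·log₁₀(P_out/P_in).
10·log₁₀(1.2/1.8) = 10·log₁₀(0.6667) = -1.76 dB.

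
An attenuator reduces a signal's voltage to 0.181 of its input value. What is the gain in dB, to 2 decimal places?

-14.85 dB

For a voltage ratio, dB = 20·log₁₀(V₂/V₁).
20·log₁₀(0.181) = -14.85 dB.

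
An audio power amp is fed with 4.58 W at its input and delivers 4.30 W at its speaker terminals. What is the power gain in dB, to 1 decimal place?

For a power ratio, dB = 10·log₁₀(P₂/P₁).
10·log₁₀(4.30/4.58) = 10·log₁₀(0.9389) = -0.3 dB.

-0.3 dB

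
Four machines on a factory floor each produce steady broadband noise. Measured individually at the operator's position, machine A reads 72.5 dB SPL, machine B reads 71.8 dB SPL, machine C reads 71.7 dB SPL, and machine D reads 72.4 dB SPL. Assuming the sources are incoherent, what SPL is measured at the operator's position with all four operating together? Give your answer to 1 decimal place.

78.1 dB SPL

Add the sources as powers (linear), then convert back to dB:
L_total = 10·log₁₀(10^(72.5/10) + 10^(71.8/10) + 10^(71.7/10) + 10^(72.4/10)) = 10·log₁₀(65090000) = 78.1 dB SPL.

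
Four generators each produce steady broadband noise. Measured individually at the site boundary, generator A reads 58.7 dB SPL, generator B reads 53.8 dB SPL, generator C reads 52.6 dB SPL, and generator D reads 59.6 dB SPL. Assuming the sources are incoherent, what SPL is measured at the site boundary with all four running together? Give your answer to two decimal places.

Uncorrelated sources add in intensity (power), not in dB.
L_total = 10·log₁₀(10^(58.7/10) + 10^(53.8/10) + 10^(52.6/10) + 10^(59.6/10)) = 10·log₁₀(2075000) = 63.17 dB SPL.

63.17 dB SPL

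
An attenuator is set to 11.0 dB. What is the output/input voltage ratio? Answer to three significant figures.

Voltage ratio = 10^(dB/20).
10^(-11.0/20) = 10^(-0.5500) = 0.282.

0.282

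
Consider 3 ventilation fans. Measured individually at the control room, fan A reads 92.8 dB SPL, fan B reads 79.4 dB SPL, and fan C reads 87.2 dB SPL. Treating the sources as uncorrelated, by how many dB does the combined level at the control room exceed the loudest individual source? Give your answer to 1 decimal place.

Add the sources as powers (linear), then convert back to dB:
L_total = 10·log₁₀(10^(92.8/10) + 10^(79.4/10) + 10^(87.2/10)) = 94.01 dB SPL.
Excess over the loudest (92.8 dB): 94.01 − 92.8 = 1.2 dB.

1.2 dB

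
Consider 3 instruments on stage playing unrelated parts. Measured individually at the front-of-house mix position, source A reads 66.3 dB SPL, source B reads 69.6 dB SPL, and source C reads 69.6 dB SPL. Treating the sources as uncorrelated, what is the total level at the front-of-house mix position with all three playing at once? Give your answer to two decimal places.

Uncorrelated sources add in intensity (power), not in dB.
L_total = 10·log₁₀(10^(66.3/10) + 10^(69.6/10) + 10^(69.6/10)) = 10·log₁₀(22510000) = 73.52 dB SPL.

73.52 dB SPL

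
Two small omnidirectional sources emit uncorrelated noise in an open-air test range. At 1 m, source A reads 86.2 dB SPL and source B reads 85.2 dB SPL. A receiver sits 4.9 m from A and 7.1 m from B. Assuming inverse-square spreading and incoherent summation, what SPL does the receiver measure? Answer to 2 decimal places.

At the listener: L_A = 86.2 − 20·log₁₀(4.9) = 72.396 dB; L_B = 85.2 − 20·log₁₀(7.1) = 68.175 dB.
Combined: 10·log₁₀(10^(72.396/10)+10^(68.175/10)) = 73.79 dB SPL.

73.79 dB SPL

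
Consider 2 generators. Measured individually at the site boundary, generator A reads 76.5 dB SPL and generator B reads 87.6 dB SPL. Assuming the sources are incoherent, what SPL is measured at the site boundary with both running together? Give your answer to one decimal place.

Add the sources as powers (linear), then convert back to dB:
L_total = 10·log₁₀(10^(76.5/10) + 10^(87.6/10)) = 10·log₁₀(620100000) = 87.9 dB SPL.

87.9 dB SPL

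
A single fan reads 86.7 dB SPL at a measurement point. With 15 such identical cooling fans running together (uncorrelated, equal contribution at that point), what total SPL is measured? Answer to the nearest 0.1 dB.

98.5 dB SPL

15 equal incoherent sources raise the level by 10·log₁₀(15) = 11.76 dB.
L_total = 86.7 + 11.76 = 98.5 dB SPL.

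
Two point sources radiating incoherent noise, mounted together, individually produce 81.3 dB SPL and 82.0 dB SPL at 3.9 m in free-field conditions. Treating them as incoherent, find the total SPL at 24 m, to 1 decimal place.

68.9 dB SPL

Combined at 3.9 m: 10·log₁₀(10^(81.3/10)+10^(82.0/10)) = 84.67 dB SPL.
Then apply −20·log₁₀(24/3.9) = -15.78 dB → 68.9 dB SPL.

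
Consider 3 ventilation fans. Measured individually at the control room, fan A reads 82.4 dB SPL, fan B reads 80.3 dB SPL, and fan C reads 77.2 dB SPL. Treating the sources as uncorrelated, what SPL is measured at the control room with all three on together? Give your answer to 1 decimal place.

85.2 dB SPL

Incoherent sources sum as intensities:
L_total = 10·log₁₀(10^(82.4/10) + 10^(80.3/10) + 10^(77.2/10)) = 10·log₁₀(333400000) = 85.2 dB SPL.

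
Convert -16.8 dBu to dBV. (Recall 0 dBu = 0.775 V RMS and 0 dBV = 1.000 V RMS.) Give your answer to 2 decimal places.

The offset between the scales is 20·log₁₀(0.775/1.000) = −2.214 dB.
So dBV = -16.8 − 2.214 = -19.01 dBV.

-19.01 dBV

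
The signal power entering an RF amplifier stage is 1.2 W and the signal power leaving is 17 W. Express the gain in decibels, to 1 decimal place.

For a power ratio, dB = 10·log₁₀(P₂/P₁).
10·log₁₀(17/1.2) = 10·log₁₀(14.17) = 11.5 dB.

11.5 dB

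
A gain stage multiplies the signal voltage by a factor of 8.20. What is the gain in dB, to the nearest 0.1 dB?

18.3 dB

For a voltage ratio, dB = 20·log₁₀(V₂/V₁).
20·log₁₀(8.20) = 18.3 dB.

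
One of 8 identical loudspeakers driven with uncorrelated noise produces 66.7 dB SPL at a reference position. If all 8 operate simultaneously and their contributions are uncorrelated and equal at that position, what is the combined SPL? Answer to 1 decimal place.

8 equal incoherent sources raise the level by 10·log₁₀(8) = 9.03 dB.
L_total = 66.7 + 9.03 = 75.7 dB SPL.

75.7 dB SPL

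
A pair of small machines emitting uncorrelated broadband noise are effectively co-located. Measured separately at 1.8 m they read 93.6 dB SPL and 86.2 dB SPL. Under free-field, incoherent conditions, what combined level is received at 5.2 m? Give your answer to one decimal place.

85.1 dB SPL

Combined at 1.8 m: 10·log₁₀(10^(93.6/10)+10^(86.2/10)) = 94.33 dB SPL.
Then apply −20·log₁₀(5.2/1.8) = -9.21 dB → 85.1 dB SPL.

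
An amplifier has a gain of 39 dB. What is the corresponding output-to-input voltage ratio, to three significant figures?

Voltage ratio = 10^(dB/20).
10^(39/20) = 10^(1.950) = 89.1.

89.1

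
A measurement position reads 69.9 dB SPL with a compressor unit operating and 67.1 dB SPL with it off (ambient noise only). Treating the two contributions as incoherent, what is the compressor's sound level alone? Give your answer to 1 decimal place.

66.7 dB SPL

Remove the background by subtracting linear intensities:
L_src = 10·log₁₀(10^(69.9/10) − 10^(67.1/10)) = 10·log₁₀(4644000) = 66.7 dB SPL.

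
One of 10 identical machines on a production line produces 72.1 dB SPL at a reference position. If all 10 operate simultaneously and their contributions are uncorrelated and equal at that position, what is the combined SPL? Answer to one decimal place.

82.1 dB SPL

10 equal incoherent sources raise the level by 10·log₁₀(10) = 10.00 dB.
L_total = 72.1 + 10.00 = 82.1 dB SPL.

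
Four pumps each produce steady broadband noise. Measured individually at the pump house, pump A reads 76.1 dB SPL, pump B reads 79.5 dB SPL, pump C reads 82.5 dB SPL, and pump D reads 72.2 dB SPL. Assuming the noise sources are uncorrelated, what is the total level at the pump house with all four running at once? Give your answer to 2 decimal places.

85.11 dB SPL

Uncorrelated sources add in intensity (power), not in dB.
L_total = 10·log₁₀(10^(76.1/10) + 10^(79.5/10) + 10^(82.5/10) + 10^(72.2/10)) = 10·log₁₀(324300000) = 85.11 dB SPL.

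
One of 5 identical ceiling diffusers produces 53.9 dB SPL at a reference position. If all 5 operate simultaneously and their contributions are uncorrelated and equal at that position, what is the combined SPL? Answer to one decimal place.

5 equal incoherent sources raise the level by 10·log₁₀(5) = 6.99 dB.
L_total = 53.9 + 6.99 = 60.9 dB SPL.

60.9 dB SPL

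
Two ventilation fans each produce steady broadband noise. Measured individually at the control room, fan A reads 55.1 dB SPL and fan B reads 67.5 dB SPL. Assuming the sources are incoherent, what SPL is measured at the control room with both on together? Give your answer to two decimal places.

67.74 dB SPL

Uncorrelated sources add in intensity (power), not in dB.
L_total = 10·log₁₀(10^(55.1/10) + 10^(67.5/10)) = 10·log₁₀(5947000) = 67.74 dB SPL.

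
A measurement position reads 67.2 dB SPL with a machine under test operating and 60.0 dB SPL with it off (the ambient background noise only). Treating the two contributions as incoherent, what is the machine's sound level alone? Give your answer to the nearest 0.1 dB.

66.3 dB SPL

Subtract intensities: L_src = 10·log₁₀(10^(L_total/10) − 10^(L_bg/10)).
L_src = 10·log₁₀(10^(67.2/10) − 10^(60.0/10)) = 10·log₁₀(4248000) = 66.3 dB SPL.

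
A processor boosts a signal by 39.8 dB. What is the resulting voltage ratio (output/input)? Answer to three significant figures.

97.7

Voltage ratio = 10^(dB/20).
10^(39.8/20) = 10^(1.990) = 97.7.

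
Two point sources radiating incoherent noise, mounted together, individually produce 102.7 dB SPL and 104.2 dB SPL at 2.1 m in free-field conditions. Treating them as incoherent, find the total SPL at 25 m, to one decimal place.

85.0 dB SPL

Combined at 2.1 m: 10·log₁₀(10^(102.7/10)+10^(104.2/10)) = 106.52 dB SPL.
Then apply −20·log₁₀(25/2.1) = -21.51 dB → 85.0 dB SPL.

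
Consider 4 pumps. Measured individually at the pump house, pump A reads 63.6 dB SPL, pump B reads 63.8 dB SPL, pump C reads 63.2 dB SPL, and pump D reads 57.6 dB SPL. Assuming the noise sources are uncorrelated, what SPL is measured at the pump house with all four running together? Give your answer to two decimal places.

Incoherent sources sum as intensities:
L_total = 10·log₁₀(10^(63.6/10) + 10^(63.8/10) + 10^(63.2/10) + 10^(57.6/10)) = 10·log₁₀(7354000) = 68.67 dB SPL.

68.67 dB SPL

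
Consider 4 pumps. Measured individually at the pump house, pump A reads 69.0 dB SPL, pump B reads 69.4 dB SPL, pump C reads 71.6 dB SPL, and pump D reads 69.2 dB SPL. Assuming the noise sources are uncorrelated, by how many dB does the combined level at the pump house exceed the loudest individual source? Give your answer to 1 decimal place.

4.4 dB

Add the sources as powers (linear), then convert back to dB:
L_total = 10·log₁₀(10^(69.0/10) + 10^(69.4/10) + 10^(71.6/10) + 10^(69.2/10)) = 75.96 dB SPL.
Excess over the loudest (71.6 dB): 75.96 − 71.6 = 4.4 dB.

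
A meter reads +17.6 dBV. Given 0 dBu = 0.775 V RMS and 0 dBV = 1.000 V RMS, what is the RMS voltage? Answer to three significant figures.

7.59 V

V = 1.000 V × 10^(+17.6/20).
= 1.000 × 7.586 = 7.59 V.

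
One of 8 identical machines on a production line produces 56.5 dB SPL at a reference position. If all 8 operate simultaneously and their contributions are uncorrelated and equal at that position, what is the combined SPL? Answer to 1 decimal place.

65.5 dB SPL

8 equal incoherent sources raise the level by 10·log₁₀(8) = 9.03 dB.
L_total = 56.5 + 9.03 = 65.5 dB SPL.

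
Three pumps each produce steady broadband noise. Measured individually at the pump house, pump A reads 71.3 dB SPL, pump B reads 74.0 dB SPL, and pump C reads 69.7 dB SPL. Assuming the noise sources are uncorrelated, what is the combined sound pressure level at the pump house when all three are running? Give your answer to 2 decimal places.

Add the sources as powers (linear), then convert back to dB:
L_total = 10·log₁₀(10^(71.3/10) + 10^(74.0/10) + 10^(69.7/10)) = 10·log₁₀(47940000) = 76.81 dB SPL.

76.81 dB SPL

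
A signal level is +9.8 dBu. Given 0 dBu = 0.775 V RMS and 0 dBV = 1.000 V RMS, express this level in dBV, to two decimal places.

+7.59 dBV

The offset between the scales is 20·log₁₀(0.775/1.000) = −2.214 dB.
So dBV = +9.8 − 2.214 = +7.59 dBV.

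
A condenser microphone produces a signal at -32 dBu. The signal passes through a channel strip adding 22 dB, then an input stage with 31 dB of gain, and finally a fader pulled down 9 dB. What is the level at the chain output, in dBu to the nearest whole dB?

Cascaded gains and losses add directly in dB.
-32 + 22 + 31 − 9 = +12 dBu.

+12 dBu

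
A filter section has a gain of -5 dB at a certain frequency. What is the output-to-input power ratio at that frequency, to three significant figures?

Power ratio = 10^(dB/10).
10^(-5/10) = 10^(-0.5000) = 0.316.

0.316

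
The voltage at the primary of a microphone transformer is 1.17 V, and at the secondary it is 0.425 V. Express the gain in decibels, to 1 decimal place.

-8.8 dB

For a voltage ratio, dB = 20·log₁₀(V₂/V₁).
20·log₁₀(0.425/1.17) = 20·log₁₀(0.3632) = -8.8 dB.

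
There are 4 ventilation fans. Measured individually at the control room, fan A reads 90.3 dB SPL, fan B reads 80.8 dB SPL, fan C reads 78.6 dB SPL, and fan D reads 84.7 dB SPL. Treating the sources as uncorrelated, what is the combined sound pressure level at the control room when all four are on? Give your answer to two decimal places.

Incoherent sources sum as intensities:
L_total = 10·log₁₀(10^(90.3/10) + 10^(80.8/10) + 10^(78.6/10) + 10^(84.7/10)) = 10·log₁₀(1559000000) = 91.93 dB SPL.

91.93 dB SPL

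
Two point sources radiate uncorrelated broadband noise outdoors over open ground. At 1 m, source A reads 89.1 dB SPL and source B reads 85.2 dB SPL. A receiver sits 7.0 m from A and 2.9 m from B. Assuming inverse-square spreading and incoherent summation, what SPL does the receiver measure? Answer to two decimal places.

77.48 dB SPL

At the listener: L_A = 89.1 − 20·log₁₀(7.0) = 72.198 dB; L_B = 85.2 − 20·log₁₀(2.9) = 75.952 dB.
Combined: 10·log₁₀(10^(72.198/10)+10^(75.952/10)) = 77.48 dB SPL.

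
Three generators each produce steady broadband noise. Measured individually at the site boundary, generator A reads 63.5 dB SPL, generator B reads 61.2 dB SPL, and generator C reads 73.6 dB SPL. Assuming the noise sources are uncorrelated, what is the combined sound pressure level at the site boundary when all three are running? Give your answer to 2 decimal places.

74.23 dB SPL

Uncorrelated sources add in intensity (power), not in dB.
L_total = 10·log₁₀(10^(63.5/10) + 10^(61.2/10) + 10^(73.6/10)) = 10·log₁₀(26470000) = 74.23 dB SPL.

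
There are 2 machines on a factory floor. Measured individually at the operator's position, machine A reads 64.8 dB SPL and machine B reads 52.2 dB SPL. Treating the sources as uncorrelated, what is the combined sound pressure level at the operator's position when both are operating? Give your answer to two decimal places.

Incoherent sources sum as intensities:
L_total = 10·log₁₀(10^(64.8/10) + 10^(52.2/10)) = 10·log₁₀(3186000) = 65.03 dB SPL.

65.03 dB SPL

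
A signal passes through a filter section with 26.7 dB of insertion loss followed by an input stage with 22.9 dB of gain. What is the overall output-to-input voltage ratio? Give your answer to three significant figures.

0.646

Net gain = (−26.7) + 22.9 = -3.8 dB.
Voltage ratio = 10^(-3.8/20) = 0.646.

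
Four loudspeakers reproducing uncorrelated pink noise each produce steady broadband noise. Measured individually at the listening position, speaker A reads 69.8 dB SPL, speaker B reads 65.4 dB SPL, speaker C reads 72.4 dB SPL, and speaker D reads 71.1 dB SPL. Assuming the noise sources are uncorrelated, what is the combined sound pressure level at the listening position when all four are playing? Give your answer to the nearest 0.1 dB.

76.4 dB SPL

Incoherent sources sum as intensities:
L_total = 10·log₁₀(10^(69.8/10) + 10^(65.4/10) + 10^(72.4/10) + 10^(71.1/10)) = 10·log₁₀(43280000) = 76.4 dB SPL.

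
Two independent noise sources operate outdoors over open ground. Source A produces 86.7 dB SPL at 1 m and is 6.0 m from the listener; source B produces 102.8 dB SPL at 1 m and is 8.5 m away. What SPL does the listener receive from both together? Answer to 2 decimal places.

At the listener: L_A = 86.7 − 20·log₁₀(6.0) = 71.137 dB; L_B = 102.8 − 20·log₁₀(8.5) = 84.212 dB.
Combined: 10·log₁₀(10^(71.137/10)+10^(84.212/10)) = 84.42 dB SPL.

84.42 dB SPL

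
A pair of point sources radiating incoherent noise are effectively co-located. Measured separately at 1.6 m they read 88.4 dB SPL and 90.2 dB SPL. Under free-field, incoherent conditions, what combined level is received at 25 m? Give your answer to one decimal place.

Combined at 1.6 m: 10·log₁₀(10^(88.4/10)+10^(90.2/10)) = 92.40 dB SPL.
Then apply −20·log₁₀(25/1.6) = -23.88 dB → 68.5 dB SPL.

68.5 dB SPL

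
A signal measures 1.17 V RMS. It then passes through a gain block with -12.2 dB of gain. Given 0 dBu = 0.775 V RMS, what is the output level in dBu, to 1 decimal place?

-8.6 dBu

Input level: 20·log₁₀(1.17/0.775) = 3.58 dBu.
Output: 3.58 − 12.2 = -8.6 dBu.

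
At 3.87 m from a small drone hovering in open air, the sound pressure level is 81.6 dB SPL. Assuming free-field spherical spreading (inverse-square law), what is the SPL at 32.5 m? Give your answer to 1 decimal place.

63.1 dB SPL

For a point source in a free field, ΔL = −20·log₁₀(d₂/d₁).
ΔL = −20·log₁₀(32.5/3.87) = -18.48 dB, so L₂ = 81.6 + (-18.48) = 63.1 dB SPL.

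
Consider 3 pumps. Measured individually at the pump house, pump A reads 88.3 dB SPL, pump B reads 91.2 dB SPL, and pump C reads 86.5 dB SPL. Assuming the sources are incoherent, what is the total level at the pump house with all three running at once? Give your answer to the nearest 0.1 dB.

93.9 dB SPL

Incoherent sources sum as intensities:
L_total = 10·log₁₀(10^(88.3/10) + 10^(91.2/10) + 10^(86.5/10)) = 10·log₁₀(2441000000) = 93.9 dB SPL.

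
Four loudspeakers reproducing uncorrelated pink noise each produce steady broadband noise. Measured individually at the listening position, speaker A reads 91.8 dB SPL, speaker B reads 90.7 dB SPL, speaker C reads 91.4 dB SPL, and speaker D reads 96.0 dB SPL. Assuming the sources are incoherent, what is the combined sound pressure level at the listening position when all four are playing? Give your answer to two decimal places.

Uncorrelated sources add in intensity (power), not in dB.
L_total = 10·log₁₀(10^(91.8/10) + 10^(90.7/10) + 10^(91.4/10) + 10^(96.0/10)) = 10·log₁₀(8050000000) = 99.06 dB SPL.

99.06 dB SPL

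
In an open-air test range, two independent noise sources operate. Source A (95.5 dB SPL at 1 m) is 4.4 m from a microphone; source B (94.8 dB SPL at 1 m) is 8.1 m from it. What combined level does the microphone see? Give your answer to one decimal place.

83.6 dB SPL

At the listener: L_A = 95.5 − 20·log₁₀(4.4) = 82.63 dB; L_B = 94.8 − 20·log₁₀(8.1) = 76.63 dB.
Combined: 10·log₁₀(10^(82.63/10)+10^(76.63/10)) = 83.6 dB SPL.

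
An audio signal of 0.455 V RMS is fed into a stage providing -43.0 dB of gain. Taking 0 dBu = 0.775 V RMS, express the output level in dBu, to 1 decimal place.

-47.6 dBu

Input level: 20·log₁₀(0.455/0.775) = -4.63 dBu.
Output: -4.63 − 43.0 = -47.6 dBu.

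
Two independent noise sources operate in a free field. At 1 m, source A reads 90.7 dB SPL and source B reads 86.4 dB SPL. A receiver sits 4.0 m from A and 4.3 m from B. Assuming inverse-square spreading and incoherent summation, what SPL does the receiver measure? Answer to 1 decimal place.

79.9 dB SPL

At the listener: L_A = 90.7 − 20·log₁₀(4.0) = 78.66 dB; L_B = 86.4 − 20·log₁₀(4.3) = 73.73 dB.
Combined: 10·log₁₀(10^(78.66/10)+10^(73.73/10)) = 79.9 dB SPL.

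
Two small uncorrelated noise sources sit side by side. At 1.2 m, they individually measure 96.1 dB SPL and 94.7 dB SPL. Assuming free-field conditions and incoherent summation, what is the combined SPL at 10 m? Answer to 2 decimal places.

Combined at 1.2 m: 10·log₁₀(10^(96.1/10)+10^(94.7/10)) = 98.466 dB SPL.
Then apply −20·log₁₀(10/1.2) = -18.416 dB → 80.05 dB SPL.

80.05 dB SPL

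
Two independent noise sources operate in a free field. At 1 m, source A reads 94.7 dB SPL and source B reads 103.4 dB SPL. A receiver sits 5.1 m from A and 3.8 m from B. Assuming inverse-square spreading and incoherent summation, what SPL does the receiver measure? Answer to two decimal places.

92.12 dB SPL

At the listener: L_A = 94.7 − 20·log₁₀(5.1) = 80.549 dB; L_B = 103.4 − 20·log₁₀(3.8) = 91.804 dB.
Combined: 10·log₁₀(10^(80.549/10)+10^(91.804/10)) = 92.12 dB SPL.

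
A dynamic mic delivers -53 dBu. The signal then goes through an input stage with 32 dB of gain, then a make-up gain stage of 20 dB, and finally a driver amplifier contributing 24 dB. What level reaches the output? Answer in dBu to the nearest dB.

+23 dBu

Gain stages sum in dB:
-53 + 32 + 20 + 24 = +23 dBu.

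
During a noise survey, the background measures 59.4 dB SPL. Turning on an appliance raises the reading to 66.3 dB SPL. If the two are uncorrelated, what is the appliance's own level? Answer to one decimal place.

Subtract intensities: L_src = 10·log₁₀(10^(L_total/10) − 10^(L_bg/10)).
L_src = 10·log₁₀(10^(66.3/10) − 10^(59.4/10)) = 10·log₁₀(3395000) = 65.3 dB SPL.

65.3 dB SPL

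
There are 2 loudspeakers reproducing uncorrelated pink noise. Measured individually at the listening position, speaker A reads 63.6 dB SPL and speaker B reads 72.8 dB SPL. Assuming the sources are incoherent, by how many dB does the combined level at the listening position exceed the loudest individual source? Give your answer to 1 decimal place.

0.5 dB

Uncorrelated sources add in intensity (power), not in dB.
L_total = 10·log₁₀(10^(63.6/10) + 10^(72.8/10)) = 73.29 dB SPL.
Excess over the loudest (72.8 dB): 73.29 − 72.8 = 0.5 dB.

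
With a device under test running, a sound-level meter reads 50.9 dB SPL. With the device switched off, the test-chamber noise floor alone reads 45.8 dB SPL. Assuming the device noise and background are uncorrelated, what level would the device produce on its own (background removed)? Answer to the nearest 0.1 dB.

Subtract intensities: L_src = 10·log₁₀(10^(L_total/10) − 10^(L_bg/10)).
L_src = 10·log₁₀(10^(50.9/10) − 10^(45.8/10)) = 10·log₁₀(85010) = 49.3 dB SPL.

49.3 dB SPL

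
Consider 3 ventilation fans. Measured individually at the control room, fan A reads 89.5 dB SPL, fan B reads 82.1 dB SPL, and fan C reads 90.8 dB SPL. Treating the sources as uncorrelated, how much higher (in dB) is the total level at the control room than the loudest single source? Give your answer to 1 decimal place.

Add the sources as powers (linear), then convert back to dB:
L_total = 10·log₁₀(10^(89.5/10) + 10^(82.1/10) + 10^(90.8/10)) = 93.53 dB SPL.
Excess over the loudest (90.8 dB): 93.53 − 90.8 = 2.7 dB.

2.7 dB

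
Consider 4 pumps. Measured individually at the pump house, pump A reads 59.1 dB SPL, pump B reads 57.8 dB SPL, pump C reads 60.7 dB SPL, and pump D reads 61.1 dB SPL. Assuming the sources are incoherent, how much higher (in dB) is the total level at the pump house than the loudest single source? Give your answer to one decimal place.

4.8 dB

Add the sources as powers (linear), then convert back to dB:
L_total = 10·log₁₀(10^(59.1/10) + 10^(57.8/10) + 10^(60.7/10) + 10^(61.1/10)) = 65.89 dB SPL.
Excess over the loudest (61.1 dB): 65.89 − 61.1 = 4.8 dB.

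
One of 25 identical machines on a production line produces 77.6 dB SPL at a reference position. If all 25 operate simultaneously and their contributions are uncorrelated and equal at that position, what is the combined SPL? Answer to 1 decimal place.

25 equal incoherent sources raise the level by 10·log₁₀(25) = 13.98 dB.
L_total = 77.6 + 13.98 = 91.6 dB SPL.

91.6 dB SPL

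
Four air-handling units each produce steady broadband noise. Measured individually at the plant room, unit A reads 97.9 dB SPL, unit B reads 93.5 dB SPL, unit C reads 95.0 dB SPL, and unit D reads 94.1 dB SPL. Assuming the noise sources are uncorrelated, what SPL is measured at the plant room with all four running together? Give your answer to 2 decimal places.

Add the sources as powers (linear), then convert back to dB:
L_total = 10·log₁₀(10^(97.9/10) + 10^(93.5/10) + 10^(95.0/10) + 10^(94.1/10)) = 10·log₁₀(14137000000) = 101.50 dB SPL.

101.50 dB SPL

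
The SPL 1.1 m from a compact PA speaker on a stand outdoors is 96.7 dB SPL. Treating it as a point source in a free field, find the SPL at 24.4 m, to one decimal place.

69.8 dB SPL

For a point source in a free field, ΔL = −20·log₁₀(d₂/d₁).
ΔL = −20·log₁₀(24.4/1.1) = -26.92 dB, so L₂ = 96.7 + (-26.92) = 69.8 dB SPL.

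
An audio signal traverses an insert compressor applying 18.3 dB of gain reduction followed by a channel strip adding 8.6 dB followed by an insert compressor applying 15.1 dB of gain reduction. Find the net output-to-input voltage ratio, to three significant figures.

Net gain = (−18.3) + 8.6 + (−15.1) = -24.8 dB.
Voltage ratio = 10^(-24.8/20) = 0.0575.

0.0575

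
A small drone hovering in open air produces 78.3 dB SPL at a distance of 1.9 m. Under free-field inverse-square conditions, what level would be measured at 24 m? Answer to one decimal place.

For a point source in a free field, ΔL = −20·log₁₀(d₂/d₁).
ΔL = −20·log₁₀(24/1.9) = -22.03 dB, so L₂ = 78.3 + (-22.03) = 56.3 dB SPL.

56.3 dB SPL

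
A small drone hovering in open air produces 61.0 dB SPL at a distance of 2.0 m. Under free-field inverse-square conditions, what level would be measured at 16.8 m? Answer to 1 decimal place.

42.5 dB SPL

Free-field point source: level drops by 20·log₁₀ of the distance ratio.
ΔL = −20·log₁₀(16.8/2.0) = -18.49 dB, so L₂ = 61.0 + (-18.49) = 42.5 dB SPL.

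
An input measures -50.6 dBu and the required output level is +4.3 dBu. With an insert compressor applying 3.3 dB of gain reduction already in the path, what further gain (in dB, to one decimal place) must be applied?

58.2 dB

The required make-up gain is the shortfall in the dB sum.
G = +4.3 − (-50.6) + 3.3 = 58.2 dB.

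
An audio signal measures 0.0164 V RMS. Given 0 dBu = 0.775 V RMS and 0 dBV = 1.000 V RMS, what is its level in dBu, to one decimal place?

-33.5 dBu

dBu = 20·log₁₀(V / 0.775 V).
20·log₁₀(0.0164/0.775) = -33.5 dBu.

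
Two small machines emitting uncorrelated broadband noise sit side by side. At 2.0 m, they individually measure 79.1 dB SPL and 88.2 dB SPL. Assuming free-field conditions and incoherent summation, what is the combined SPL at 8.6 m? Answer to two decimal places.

76.03 dB SPL

Combined at 2.0 m: 10·log₁₀(10^(79.1/10)+10^(88.2/10)) = 88.704 dB SPL.
Then apply −20·log₁₀(8.6/2.0) = -12.669 dB → 76.03 dB SPL.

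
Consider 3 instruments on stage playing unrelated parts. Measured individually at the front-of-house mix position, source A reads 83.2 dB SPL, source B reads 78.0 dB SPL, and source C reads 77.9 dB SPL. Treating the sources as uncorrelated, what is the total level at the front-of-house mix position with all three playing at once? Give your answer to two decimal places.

85.23 dB SPL

Uncorrelated sources add in intensity (power), not in dB.
L_total = 10·log₁₀(10^(83.2/10) + 10^(78.0/10) + 10^(77.9/10)) = 10·log₁₀(333700000) = 85.23 dB SPL.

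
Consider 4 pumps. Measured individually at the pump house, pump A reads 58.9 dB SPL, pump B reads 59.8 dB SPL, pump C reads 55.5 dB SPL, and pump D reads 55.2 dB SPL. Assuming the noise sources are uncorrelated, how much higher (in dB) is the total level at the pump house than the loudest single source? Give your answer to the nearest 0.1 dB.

Incoherent sources sum as intensities:
L_total = 10·log₁₀(10^(58.9/10) + 10^(59.8/10) + 10^(55.5/10) + 10^(55.2/10)) = 63.83 dB SPL.
Excess over the loudest (59.8 dB): 63.83 − 59.8 = 4.0 dB.

4.0 dB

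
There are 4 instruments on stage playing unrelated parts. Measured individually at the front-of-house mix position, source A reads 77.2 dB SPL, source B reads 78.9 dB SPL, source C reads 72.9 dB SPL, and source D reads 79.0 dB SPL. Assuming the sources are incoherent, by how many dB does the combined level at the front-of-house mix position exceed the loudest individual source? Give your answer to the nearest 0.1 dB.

4.6 dB

Incoherent sources sum as intensities:
L_total = 10·log₁₀(10^(77.2/10) + 10^(78.9/10) + 10^(72.9/10) + 10^(79.0/10)) = 83.60 dB SPL.
Excess over the loudest (79.0 dB): 83.60 − 79.0 = 4.6 dB.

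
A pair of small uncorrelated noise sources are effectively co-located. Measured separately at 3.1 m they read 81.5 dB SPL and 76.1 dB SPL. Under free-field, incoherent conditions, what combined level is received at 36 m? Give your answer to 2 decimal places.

61.30 dB SPL

Combined at 3.1 m: 10·log₁₀(10^(81.5/10)+10^(76.1/10)) = 82.601 dB SPL.
Then apply −20·log₁₀(36/3.1) = -21.299 dB → 61.30 dB SPL.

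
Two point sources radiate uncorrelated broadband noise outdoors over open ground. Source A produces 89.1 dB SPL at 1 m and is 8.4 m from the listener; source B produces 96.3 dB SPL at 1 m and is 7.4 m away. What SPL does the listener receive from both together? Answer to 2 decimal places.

79.51 dB SPL

At the listener: L_A = 89.1 − 20·log₁₀(8.4) = 70.614 dB; L_B = 96.3 − 20·log₁₀(7.4) = 78.915 dB.
Combined: 10·log₁₀(10^(70.614/10)+10^(78.915/10)) = 79.51 dB SPL.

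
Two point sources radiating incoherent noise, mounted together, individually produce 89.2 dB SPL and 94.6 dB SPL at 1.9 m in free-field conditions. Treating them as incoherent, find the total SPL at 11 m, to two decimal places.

80.45 dB SPL

Combined at 1.9 m: 10·log₁₀(10^(89.2/10)+10^(94.6/10)) = 95.701 dB SPL.
Then apply −20·log₁₀(11/1.9) = -15.253 dB → 80.45 dB SPL.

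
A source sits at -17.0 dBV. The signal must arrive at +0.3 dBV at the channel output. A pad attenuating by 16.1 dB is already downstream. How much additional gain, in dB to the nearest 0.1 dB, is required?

33.4 dB

The required make-up gain is the shortfall in the dB sum.
G = +0.3 − (-17.0) + 16.1 = 33.4 dB.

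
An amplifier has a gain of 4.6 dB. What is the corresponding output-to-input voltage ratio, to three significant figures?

1.70

Voltage ratio = 10^(dB/20).
10^(4.6/20) = 10^(0.2300) = 1.70.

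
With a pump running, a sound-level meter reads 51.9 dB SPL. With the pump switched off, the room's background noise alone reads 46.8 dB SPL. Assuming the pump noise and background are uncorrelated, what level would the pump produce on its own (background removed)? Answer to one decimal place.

Background correction is a power subtraction:
L_src = 10·log₁₀(10^(51.9/10) − 10^(46.8/10)) = 10·log₁₀(107000) = 50.3 dB SPL.

50.3 dB SPL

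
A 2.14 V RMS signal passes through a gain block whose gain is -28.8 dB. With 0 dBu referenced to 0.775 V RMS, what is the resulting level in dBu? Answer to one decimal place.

Input level: 20·log₁₀(2.14/0.775) = 8.82 dBu.
Output: 8.82 − 28.8 = -20.0 dBu.

-20.0 dBu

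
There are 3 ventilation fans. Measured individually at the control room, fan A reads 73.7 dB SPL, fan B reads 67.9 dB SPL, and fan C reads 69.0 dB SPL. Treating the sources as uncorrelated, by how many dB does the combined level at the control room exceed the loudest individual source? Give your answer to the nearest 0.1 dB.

2.0 dB

Incoherent sources sum as intensities:
L_total = 10·log₁₀(10^(73.7/10) + 10^(67.9/10) + 10^(69.0/10)) = 75.75 dB SPL.
Excess over the loudest (73.7 dB): 75.75 − 73.7 = 2.0 dB.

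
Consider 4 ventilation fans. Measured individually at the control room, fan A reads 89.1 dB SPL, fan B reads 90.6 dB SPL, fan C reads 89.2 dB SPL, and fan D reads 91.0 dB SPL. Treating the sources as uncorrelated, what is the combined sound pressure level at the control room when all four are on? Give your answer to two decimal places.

Add the sources as powers (linear), then convert back to dB:
L_total = 10·log₁₀(10^(89.1/10) + 10^(90.6/10) + 10^(89.2/10) + 10^(91.0/10)) = 10·log₁₀(4052000000) = 96.08 dB SPL.

96.08 dB SPL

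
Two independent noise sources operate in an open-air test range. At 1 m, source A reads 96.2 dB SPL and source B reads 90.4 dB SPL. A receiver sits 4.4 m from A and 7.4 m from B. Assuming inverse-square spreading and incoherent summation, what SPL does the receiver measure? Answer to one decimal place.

At the listener: L_A = 96.2 − 20·log₁₀(4.4) = 83.33 dB; L_B = 90.4 − 20·log₁₀(7.4) = 73.02 dB.
Combined: 10·log₁₀(10^(83.33/10)+10^(73.02/10)) = 83.7 dB SPL.

83.7 dB SPL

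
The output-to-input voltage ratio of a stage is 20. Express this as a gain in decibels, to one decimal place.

26.0 dB

Voltage is an amplitude quantity, so gain = 20·log₁₀(V_out/V_in).
20·log₁₀(20) = 26.0 dB.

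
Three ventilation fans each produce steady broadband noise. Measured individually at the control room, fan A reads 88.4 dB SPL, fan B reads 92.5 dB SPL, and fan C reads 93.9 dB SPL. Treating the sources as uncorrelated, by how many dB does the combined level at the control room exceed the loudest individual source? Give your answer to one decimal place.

Uncorrelated sources add in intensity (power), not in dB.
L_total = 10·log₁₀(10^(88.4/10) + 10^(92.5/10) + 10^(93.9/10)) = 96.92 dB SPL.
Excess over the loudest (93.9 dB): 96.92 − 93.9 = 3.0 dB.

3.0 dB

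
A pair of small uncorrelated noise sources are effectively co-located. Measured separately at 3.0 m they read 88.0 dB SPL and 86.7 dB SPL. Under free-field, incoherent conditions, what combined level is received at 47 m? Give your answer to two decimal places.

66.51 dB SPL

Combined at 3.0 m: 10·log₁₀(10^(88.0/10)+10^(86.7/10)) = 90.409 dB SPL.
Then apply −20·log₁₀(47/3.0) = -23.900 dB → 66.51 dB SPL.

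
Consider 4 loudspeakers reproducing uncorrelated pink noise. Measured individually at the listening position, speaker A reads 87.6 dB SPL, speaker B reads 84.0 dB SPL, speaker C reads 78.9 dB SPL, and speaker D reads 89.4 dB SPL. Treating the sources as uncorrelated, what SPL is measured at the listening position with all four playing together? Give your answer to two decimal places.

92.49 dB SPL

Add the sources as powers (linear), then convert back to dB:
L_total = 10·log₁₀(10^(87.6/10) + 10^(84.0/10) + 10^(78.9/10) + 10^(89.4/10)) = 10·log₁₀(1775000000) = 92.49 dB SPL.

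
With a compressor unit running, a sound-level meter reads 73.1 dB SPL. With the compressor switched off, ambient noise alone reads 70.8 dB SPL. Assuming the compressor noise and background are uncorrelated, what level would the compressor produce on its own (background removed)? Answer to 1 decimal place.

Remove the background by subtracting linear intensities:
L_src = 10·log₁₀(10^(73.1/10) − 10^(70.8/10)) = 10·log₁₀(8395000) = 69.2 dB SPL.

69.2 dB SPL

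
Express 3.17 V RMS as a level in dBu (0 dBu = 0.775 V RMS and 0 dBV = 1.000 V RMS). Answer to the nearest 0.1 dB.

+12.2 dBu

dBu = 20·log₁₀(V / 0.775 V).
20·log₁₀(3.17/0.775) = +12.2 dBu.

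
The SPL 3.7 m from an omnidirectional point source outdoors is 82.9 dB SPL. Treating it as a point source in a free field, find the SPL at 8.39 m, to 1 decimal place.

75.8 dB SPL

Inverse-square spreading gives ΔL = −20·log₁₀(d₂/d₁).
ΔL = −20·log₁₀(8.39/3.7) = -7.11 dB, so L₂ = 82.9 + (-7.11) = 75.8 dB SPL.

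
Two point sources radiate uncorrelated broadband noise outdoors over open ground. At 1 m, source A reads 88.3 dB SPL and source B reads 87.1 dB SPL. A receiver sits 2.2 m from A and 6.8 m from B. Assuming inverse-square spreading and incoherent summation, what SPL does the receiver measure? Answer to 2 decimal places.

81.78 dB SPL

At the listener: L_A = 88.3 − 20·log₁₀(2.2) = 81.452 dB; L_B = 87.1 − 20·log₁₀(6.8) = 70.450 dB.
Combined: 10·log₁₀(10^(81.452/10)+10^(70.450/10)) = 81.78 dB SPL.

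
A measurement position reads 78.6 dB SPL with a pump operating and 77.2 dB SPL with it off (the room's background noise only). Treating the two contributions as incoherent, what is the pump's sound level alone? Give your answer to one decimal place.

73.0 dB SPL

Subtract intensities: L_src = 10·log₁₀(10^(L_total/10) − 10^(L_bg/10)).
L_src = 10·log₁₀(10^(78.6/10) − 10^(77.2/10)) = 10·log₁₀(19960000) = 73.0 dB SPL.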